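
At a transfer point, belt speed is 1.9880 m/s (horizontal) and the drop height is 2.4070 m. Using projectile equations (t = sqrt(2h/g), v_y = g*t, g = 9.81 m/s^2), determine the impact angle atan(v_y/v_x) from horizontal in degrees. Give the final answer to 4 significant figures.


t = sqrt(2*2.4070/9.81) = 0.700517 s
v_y = 9.81 * 0.700517 = 6.87207 m/s
angle = atan(6.87207 / 1.9880) = 73.87 deg


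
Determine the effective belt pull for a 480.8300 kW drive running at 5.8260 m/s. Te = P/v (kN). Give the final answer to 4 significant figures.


Te = P / v = 480.8300 / 5.8260
Te = 82.53 kN


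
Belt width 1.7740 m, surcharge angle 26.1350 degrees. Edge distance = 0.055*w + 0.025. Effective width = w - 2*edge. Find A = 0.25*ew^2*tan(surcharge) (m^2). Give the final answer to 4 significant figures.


edge = 0.055*1.7740 + 0.025 = 0.12257 m
ew = 1.7740 - 2*0.12257 = 1.52886 m
A = 0.25 * 1.52886^2 * tan(26.1350 deg)
A = 0.2867 m^2


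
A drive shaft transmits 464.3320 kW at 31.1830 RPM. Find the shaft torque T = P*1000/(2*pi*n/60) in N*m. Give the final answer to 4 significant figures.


omega = 2*pi*31.1830/60 = 3.26548 rad/s
T = 464.3320*1000 / 3.26548
T = 142200 N*m


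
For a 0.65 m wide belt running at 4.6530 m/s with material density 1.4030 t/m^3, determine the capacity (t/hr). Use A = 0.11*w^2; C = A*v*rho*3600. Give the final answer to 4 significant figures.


A = 0.11 * 0.65^2 = 0.046475 m^2
C = 0.046475 * 4.6530 * 1.4030 * 3600
C = 1092 t/hr


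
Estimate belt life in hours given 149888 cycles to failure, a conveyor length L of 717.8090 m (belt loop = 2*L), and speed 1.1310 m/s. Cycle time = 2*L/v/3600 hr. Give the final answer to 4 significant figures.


cycle_time = 2 * 717.8090 / 1.1310 / 3600 = 0.352593 hr
life = 149888 * 0.352593 = 52850 hours


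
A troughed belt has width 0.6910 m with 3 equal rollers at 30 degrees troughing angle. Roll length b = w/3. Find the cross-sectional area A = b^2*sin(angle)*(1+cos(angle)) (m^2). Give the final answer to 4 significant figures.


b = 0.6910/3 = 0.230333 m
A = 0.230333^2 * sin(30 deg) * (1 + cos(30 deg))
A = 0.04950 m^2


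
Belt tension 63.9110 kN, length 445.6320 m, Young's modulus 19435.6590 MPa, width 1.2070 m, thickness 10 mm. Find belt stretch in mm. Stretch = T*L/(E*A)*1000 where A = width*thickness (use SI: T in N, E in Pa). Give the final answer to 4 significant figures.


A = 1.2070 * 0.01 = 0.01207 m^2
Stretch = 63.9110*1000 * 445.6320 / (19435.6590e6 * 0.01207) * 1000
Stretch = 121.4 mm


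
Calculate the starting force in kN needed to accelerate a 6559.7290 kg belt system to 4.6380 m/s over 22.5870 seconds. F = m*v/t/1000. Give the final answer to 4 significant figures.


F = 6559.7290 * 4.6380 / 22.5870 / 1000
F = 1.347 kN


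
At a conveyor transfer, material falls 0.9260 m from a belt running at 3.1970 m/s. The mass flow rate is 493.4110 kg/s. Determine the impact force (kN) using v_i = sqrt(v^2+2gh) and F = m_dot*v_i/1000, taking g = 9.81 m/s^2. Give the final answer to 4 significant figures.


v_i = sqrt(3.1970^2 + 2*9.81*0.9260) = 5.32813 m/s
F = 493.4110 * 5.32813 / 1000
F = 2.629 kN


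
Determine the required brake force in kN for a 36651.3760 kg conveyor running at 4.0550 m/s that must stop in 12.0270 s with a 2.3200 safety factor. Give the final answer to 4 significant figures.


F = 36651.3760 * 4.0550 / 12.0270 * 2.3200 / 1000
F = 28.67 kN


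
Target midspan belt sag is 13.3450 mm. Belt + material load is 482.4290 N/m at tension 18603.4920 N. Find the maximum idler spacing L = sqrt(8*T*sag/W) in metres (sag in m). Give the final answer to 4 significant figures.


sag = 13.3450/1000 = 0.013345 m
L = sqrt(8 * 18603.4920 * 0.013345 / 482.4290)
L = 2.029 m


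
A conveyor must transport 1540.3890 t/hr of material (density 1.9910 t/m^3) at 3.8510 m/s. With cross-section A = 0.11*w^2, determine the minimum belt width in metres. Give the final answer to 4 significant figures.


A_req = 1540.3890 / (3.8510 * 1.9910 * 3600) = 0.0558063 m^2
w = sqrt(0.0558063 / 0.11)
w = 0.7123 m


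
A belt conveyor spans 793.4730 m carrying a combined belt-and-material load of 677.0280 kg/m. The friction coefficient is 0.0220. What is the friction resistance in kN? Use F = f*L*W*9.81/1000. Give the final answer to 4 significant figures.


F = 0.0220 * 793.4730 * 677.0280 * 9.81 / 1000
F = 115.9 kN


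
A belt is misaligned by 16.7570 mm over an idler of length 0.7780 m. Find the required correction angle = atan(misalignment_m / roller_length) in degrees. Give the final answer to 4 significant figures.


misalign_m = 16.7570 / 1000 = 0.016757 m
angle = atan(0.016757 / 0.7780)
angle = 1.234 deg


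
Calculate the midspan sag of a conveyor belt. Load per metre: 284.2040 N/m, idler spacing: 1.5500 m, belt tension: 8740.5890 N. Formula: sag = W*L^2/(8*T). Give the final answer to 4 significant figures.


sag = 284.2040 * 1.5500^2 / (8 * 8740.5890)
sag = 0.009765 m


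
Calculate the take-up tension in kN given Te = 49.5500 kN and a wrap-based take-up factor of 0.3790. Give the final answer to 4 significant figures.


T_tu = 49.5500 * 0.3790
T_tu = 18.78 kN


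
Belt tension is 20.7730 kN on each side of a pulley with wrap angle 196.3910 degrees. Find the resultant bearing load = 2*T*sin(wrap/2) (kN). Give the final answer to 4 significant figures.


F = 2 * 20.7730 * sin(196.3910/2 deg)
F = 41.12 kN


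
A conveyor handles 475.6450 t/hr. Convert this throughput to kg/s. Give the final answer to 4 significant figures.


m_dot = 475.6450 * 1000 / 3600
m_dot = 132.1 kg/s


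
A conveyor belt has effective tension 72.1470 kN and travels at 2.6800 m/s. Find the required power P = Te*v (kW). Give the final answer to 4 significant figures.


P = Te * v = 72.1470 * 2.6800
P = 193.4 kW


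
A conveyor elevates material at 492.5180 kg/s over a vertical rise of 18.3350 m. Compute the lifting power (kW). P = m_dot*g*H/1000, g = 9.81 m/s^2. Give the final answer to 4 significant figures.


P = 492.5180 * 9.81 * 18.3350 / 1000
P = 88.59 kW


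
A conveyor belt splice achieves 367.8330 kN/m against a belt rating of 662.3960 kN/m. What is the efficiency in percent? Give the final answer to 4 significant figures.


Eff = 367.8330 / 662.3960 * 100
Eff = 55.53 %


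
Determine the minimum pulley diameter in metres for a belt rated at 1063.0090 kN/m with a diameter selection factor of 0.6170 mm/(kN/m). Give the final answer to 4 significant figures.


D = 1063.0090 * 0.6170 / 1000
D = 0.6559 m


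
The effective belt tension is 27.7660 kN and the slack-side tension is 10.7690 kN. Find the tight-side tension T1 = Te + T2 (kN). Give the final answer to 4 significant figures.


T1 = Te + T2 = 27.7660 + 10.7690
T1 = 38.53 kN


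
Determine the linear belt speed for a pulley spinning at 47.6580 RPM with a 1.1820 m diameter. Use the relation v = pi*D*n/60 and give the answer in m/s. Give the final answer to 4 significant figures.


v = pi * 1.1820 * 47.6580 / 60
v = 2.950 m/s


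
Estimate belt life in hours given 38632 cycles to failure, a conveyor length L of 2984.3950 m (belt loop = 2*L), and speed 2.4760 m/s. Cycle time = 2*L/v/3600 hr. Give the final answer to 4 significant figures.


cycle_time = 2 * 2984.3950 / 2.4760 / 3600 = 0.669627 hr
life = 38632 * 0.669627 = 25870 hours


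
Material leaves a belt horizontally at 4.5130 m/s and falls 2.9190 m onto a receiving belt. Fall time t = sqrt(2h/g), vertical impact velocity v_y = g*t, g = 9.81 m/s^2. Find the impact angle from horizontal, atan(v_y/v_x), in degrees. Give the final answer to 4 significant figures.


t = sqrt(2*2.9190/9.81) = 0.771432 s
v_y = 9.81 * 0.771432 = 7.56775 m/s
angle = atan(7.56775 / 4.5130) = 59.19 deg


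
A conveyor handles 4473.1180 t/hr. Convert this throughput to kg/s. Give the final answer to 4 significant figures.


m_dot = 4473.1180 * 1000 / 3600
m_dot = 1243 kg/s


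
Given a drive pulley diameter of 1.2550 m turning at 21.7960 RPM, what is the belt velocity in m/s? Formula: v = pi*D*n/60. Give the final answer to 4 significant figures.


v = pi * 1.2550 * 21.7960 / 60
v = 1.432 m/s


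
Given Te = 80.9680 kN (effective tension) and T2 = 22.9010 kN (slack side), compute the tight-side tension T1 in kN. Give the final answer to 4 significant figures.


T1 = Te + T2 = 80.9680 + 22.9010
T1 = 103.9 kN


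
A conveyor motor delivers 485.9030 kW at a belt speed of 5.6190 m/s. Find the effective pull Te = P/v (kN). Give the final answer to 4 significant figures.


Te = P / v = 485.9030 / 5.6190
Te = 86.47 kN


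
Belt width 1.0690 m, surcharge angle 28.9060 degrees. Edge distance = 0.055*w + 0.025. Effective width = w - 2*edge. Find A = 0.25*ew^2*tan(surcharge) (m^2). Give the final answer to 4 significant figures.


edge = 0.055*1.0690 + 0.025 = 0.083795 m
ew = 1.0690 - 2*0.083795 = 0.90141 m
A = 0.25 * 0.90141^2 * tan(28.9060 deg)
A = 0.1122 m^2


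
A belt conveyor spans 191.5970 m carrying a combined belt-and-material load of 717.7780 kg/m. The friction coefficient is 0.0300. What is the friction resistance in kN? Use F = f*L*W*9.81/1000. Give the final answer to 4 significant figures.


F = 0.0300 * 191.5970 * 717.7780 * 9.81 / 1000
F = 40.47 kN


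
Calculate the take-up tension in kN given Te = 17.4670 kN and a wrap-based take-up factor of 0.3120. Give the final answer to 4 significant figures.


T_tu = 17.4670 * 0.3120
T_tu = 5.450 kN


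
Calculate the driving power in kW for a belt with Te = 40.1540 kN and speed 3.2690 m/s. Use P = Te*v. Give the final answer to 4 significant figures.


P = Te * v = 40.1540 * 3.2690
P = 131.3 kW


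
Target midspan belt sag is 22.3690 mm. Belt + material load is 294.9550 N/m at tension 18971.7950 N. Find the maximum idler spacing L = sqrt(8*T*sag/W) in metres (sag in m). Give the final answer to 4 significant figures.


sag = 22.3690/1000 = 0.022369 m
L = sqrt(8 * 18971.7950 * 0.022369 / 294.9550)
L = 3.393 m


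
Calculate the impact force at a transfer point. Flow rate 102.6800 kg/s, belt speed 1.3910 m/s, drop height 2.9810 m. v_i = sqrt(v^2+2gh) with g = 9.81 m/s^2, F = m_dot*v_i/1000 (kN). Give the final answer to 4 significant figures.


v_i = sqrt(1.3910^2 + 2*9.81*2.9810) = 7.77317 m/s
F = 102.6800 * 7.77317 / 1000
F = 0.7981 kN


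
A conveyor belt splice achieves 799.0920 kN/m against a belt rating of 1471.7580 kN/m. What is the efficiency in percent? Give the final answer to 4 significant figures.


Eff = 799.0920 / 1471.7580 * 100
Eff = 54.30 %


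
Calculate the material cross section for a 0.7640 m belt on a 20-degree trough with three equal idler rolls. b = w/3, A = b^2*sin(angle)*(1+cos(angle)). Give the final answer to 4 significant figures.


b = 0.7640/3 = 0.254667 m
A = 0.254667^2 * sin(20 deg) * (1 + cos(20 deg))
A = 0.04303 m^2


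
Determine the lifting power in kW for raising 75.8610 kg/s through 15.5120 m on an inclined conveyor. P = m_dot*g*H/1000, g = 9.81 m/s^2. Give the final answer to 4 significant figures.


P = 75.8610 * 9.81 * 15.5120 / 1000
P = 11.54 kW


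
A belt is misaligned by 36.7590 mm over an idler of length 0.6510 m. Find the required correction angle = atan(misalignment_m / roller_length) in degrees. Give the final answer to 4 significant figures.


misalign_m = 36.7590 / 1000 = 0.036759 m
angle = atan(0.036759 / 0.6510)
angle = 3.232 deg


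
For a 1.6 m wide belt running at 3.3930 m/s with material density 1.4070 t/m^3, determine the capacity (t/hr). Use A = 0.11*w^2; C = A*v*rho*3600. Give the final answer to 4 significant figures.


A = 0.11 * 1.6^2 = 0.2816 m^2
C = 0.2816 * 3.3930 * 1.4070 * 3600
C = 4840 t/hr


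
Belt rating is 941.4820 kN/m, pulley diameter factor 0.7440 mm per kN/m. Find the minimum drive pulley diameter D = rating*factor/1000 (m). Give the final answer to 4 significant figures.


D = 941.4820 * 0.7440 / 1000
D = 0.7005 m


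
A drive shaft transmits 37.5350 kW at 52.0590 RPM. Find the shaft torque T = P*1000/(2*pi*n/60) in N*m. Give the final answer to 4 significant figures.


omega = 2*pi*52.0590/60 = 5.45161 rad/s
T = 37.5350*1000 / 5.45161
T = 6885 N*m


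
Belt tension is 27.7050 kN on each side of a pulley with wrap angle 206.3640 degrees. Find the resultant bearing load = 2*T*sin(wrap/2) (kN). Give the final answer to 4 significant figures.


F = 2 * 27.7050 * sin(206.3640/2 deg)
F = 53.95 kN


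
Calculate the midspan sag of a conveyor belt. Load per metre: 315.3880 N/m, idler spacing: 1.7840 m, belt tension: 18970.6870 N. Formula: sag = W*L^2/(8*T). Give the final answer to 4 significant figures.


sag = 315.3880 * 1.7840^2 / (8 * 18970.6870)
sag = 0.006614 m


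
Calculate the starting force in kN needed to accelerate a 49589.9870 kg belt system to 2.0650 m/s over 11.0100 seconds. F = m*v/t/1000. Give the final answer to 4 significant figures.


F = 49589.9870 * 2.0650 / 11.0100 / 1000
F = 9.301 kN


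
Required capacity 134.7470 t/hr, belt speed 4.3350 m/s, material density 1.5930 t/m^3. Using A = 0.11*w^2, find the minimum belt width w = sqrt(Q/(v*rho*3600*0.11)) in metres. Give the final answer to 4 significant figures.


A_req = 134.7470 / (4.3350 * 1.5930 * 3600) = 0.00542016 m^2
w = sqrt(0.00542016 / 0.11)
w = 0.2220 m


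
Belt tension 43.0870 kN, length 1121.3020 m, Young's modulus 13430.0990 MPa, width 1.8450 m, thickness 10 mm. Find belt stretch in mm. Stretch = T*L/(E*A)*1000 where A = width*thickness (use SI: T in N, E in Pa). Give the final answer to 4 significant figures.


A = 1.8450 * 0.01 = 0.01845 m^2
Stretch = 43.0870*1000 * 1121.3020 / (13430.0990e6 * 0.01845) * 1000
Stretch = 195.0 mm


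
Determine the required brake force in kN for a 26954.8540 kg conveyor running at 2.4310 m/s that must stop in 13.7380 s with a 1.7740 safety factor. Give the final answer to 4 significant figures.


F = 26954.8540 * 2.4310 / 13.7380 * 1.7740 / 1000
F = 8.462 kN


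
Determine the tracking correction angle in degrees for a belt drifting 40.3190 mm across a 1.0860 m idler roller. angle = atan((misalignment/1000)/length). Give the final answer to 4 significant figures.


misalign_m = 40.3190 / 1000 = 0.040319 m
angle = atan(0.040319 / 1.0860)
angle = 2.126 deg


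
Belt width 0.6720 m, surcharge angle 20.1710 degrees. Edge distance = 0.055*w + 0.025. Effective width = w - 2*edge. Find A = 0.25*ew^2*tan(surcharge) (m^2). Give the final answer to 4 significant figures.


edge = 0.055*0.6720 + 0.025 = 0.06196 m
ew = 0.6720 - 2*0.06196 = 0.54808 m
A = 0.25 * 0.54808^2 * tan(20.1710 deg)
A = 0.02759 m^2


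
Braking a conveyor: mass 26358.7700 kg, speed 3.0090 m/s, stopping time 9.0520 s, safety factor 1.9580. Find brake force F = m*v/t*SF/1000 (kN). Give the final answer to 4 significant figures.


F = 26358.7700 * 3.0090 / 9.0520 * 1.9580 / 1000
F = 17.16 kN


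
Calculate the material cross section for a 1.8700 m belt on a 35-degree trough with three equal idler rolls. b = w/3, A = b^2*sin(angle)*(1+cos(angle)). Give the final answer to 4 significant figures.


b = 1.8700/3 = 0.623333 m
A = 0.623333^2 * sin(35 deg) * (1 + cos(35 deg))
A = 0.4054 m^2


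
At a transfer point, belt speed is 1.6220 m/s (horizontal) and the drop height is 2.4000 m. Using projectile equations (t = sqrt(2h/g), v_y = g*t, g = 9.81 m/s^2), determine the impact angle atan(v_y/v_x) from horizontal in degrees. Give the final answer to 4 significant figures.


t = sqrt(2*2.4000/9.81) = 0.699497 s
v_y = 9.81 * 0.699497 = 6.86207 m/s
angle = atan(6.86207 / 1.6220) = 76.70 deg


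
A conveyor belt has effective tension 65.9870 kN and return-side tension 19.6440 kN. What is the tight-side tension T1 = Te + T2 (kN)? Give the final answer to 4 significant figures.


T1 = Te + T2 = 65.9870 + 19.6440
T1 = 85.63 kN


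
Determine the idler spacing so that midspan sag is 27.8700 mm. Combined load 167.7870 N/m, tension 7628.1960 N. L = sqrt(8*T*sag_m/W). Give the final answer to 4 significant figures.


sag = 27.8700/1000 = 0.027870 m
L = sqrt(8 * 7628.1960 * 0.027870 / 167.7870)
L = 3.184 m


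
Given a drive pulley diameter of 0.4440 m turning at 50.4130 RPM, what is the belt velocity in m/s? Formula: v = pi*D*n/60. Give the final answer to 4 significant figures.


v = pi * 0.4440 * 50.4130 / 60
v = 1.172 m/s


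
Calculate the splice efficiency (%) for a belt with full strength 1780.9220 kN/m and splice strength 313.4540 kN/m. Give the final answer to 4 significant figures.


Eff = 313.4540 / 1780.9220 * 100
Eff = 17.60 %


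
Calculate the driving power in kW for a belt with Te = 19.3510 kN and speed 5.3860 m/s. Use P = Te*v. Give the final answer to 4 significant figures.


P = Te * v = 19.3510 * 5.3860
P = 104.2 kW


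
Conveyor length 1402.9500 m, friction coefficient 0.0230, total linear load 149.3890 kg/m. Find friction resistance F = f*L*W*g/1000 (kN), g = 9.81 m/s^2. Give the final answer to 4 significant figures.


F = 0.0230 * 1402.9500 * 149.3890 * 9.81 / 1000
F = 47.29 kN


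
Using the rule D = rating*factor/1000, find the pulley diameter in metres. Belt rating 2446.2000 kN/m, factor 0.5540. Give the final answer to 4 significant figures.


D = 2446.2000 * 0.5540 / 1000
D = 1.355 m


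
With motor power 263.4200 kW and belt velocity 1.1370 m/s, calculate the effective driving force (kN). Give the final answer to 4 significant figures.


Te = P / v = 263.4200 / 1.1370
Te = 231.7 kN


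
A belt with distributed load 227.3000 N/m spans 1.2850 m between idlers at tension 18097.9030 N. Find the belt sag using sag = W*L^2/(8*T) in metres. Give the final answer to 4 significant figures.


sag = 227.3000 * 1.2850^2 / (8 * 18097.9030)
sag = 0.002592 m


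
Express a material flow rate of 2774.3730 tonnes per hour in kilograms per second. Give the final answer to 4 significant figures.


m_dot = 2774.3730 * 1000 / 3600
m_dot = 770.7 kg/s


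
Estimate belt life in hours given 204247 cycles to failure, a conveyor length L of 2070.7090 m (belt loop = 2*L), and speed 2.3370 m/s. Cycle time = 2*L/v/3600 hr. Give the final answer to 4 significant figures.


cycle_time = 2 * 2070.7090 / 2.3370 / 3600 = 0.492252 hr
life = 204247 * 0.492252 = 100500 hours


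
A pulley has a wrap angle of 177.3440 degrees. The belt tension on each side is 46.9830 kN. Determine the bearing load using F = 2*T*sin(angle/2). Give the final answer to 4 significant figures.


F = 2 * 46.9830 * sin(177.3440/2 deg)
F = 93.94 kN


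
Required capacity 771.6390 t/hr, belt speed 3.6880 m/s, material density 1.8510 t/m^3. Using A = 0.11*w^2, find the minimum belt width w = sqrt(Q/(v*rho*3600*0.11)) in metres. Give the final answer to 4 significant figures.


A_req = 771.6390 / (3.6880 * 1.8510 * 3600) = 0.0313989 m^2
w = sqrt(0.0313989 / 0.11)
w = 0.5343 m


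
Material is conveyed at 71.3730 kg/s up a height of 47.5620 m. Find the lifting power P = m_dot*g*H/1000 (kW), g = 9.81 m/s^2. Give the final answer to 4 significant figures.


P = 71.3730 * 9.81 * 47.5620 / 1000
P = 33.30 kW


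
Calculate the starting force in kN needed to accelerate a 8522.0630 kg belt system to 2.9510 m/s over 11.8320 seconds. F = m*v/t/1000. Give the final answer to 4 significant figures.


F = 8522.0630 * 2.9510 / 11.8320 / 1000
F = 2.125 kN


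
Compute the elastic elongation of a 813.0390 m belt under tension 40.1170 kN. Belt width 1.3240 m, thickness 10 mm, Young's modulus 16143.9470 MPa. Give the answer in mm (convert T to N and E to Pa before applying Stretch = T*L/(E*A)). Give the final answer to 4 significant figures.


A = 1.3240 * 0.01 = 0.01324 m^2
Stretch = 40.1170*1000 * 813.0390 / (16143.9470e6 * 0.01324) * 1000
Stretch = 152.6 mm


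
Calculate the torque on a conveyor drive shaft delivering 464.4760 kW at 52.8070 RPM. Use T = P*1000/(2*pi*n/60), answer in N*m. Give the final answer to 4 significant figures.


omega = 2*pi*52.8070/60 = 5.52994 rad/s
T = 464.4760*1000 / 5.52994
T = 83990 N*m


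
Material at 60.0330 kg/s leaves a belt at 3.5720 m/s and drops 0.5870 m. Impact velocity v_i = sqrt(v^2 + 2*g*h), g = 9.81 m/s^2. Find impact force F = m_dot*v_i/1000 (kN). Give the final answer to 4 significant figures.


v_i = sqrt(3.5720^2 + 2*9.81*0.5870) = 4.92708 m/s
F = 60.0330 * 4.92708 / 1000
F = 0.2958 kN


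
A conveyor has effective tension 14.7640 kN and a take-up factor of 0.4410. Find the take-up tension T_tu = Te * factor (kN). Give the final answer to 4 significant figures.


T_tu = 14.7640 * 0.4410
T_tu = 6.511 kN


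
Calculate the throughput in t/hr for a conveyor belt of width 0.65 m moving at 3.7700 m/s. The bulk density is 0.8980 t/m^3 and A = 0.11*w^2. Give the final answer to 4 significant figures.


A = 0.11 * 0.65^2 = 0.046475 m^2
C = 0.046475 * 3.7700 * 0.8980 * 3600
C = 566.4 t/hr


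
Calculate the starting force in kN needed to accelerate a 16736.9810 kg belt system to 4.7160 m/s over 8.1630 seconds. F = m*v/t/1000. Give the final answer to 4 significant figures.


F = 16736.9810 * 4.7160 / 8.1630 / 1000
F = 9.669 kN


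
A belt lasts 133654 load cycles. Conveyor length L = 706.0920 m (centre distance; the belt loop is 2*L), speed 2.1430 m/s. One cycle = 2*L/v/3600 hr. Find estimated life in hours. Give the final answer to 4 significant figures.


cycle_time = 2 * 706.0920 / 2.1430 / 3600 = 0.183049 hr
life = 133654 * 0.183049 = 24470 hours


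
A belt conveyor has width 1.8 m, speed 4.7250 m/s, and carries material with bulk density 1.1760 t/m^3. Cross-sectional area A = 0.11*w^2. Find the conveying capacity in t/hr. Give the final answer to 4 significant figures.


A = 0.11 * 1.8^2 = 0.3564 m^2
C = 0.3564 * 4.7250 * 1.1760 * 3600
C = 7129 t/hr


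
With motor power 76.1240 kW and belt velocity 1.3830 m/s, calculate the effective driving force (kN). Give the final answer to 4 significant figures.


Te = P / v = 76.1240 / 1.3830
Te = 55.04 kN


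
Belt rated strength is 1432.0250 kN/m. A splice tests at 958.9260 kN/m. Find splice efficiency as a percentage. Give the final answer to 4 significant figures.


Eff = 958.9260 / 1432.0250 * 100
Eff = 66.96 %


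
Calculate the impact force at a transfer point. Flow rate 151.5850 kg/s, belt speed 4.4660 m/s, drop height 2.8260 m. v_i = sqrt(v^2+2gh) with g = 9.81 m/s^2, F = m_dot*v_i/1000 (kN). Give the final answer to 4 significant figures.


v_i = sqrt(4.4660^2 + 2*9.81*2.8260) = 8.68281 m/s
F = 151.5850 * 8.68281 / 1000
F = 1.316 kN


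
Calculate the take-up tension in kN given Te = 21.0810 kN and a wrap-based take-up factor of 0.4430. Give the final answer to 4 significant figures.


T_tu = 21.0810 * 0.4430
T_tu = 9.339 kN


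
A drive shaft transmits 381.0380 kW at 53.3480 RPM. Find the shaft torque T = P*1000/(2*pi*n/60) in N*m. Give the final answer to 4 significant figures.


omega = 2*pi*53.3480/60 = 5.58659 rad/s
T = 381.0380*1000 / 5.58659
T = 68210 N*m


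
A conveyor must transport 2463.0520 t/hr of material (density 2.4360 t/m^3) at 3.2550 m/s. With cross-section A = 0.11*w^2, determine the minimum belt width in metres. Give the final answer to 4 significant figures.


A_req = 2463.0520 / (3.2550 * 2.4360 * 3600) = 0.0862865 m^2
w = sqrt(0.0862865 / 0.11)
w = 0.8857 m


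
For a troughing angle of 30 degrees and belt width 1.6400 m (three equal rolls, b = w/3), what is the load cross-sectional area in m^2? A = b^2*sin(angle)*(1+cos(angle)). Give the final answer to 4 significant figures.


b = 1.6400/3 = 0.546667 m
A = 0.546667^2 * sin(30 deg) * (1 + cos(30 deg))
A = 0.2788 m^2


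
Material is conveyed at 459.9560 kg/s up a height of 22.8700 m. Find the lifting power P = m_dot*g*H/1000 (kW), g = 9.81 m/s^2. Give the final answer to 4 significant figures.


P = 459.9560 * 9.81 * 22.8700 / 1000
P = 103.2 kW


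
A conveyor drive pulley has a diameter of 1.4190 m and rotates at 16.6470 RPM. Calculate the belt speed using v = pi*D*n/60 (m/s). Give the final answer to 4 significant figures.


v = pi * 1.4190 * 16.6470 / 60
v = 1.237 m/s


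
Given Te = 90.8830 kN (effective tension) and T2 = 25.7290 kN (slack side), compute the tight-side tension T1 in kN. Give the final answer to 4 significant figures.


T1 = Te + T2 = 90.8830 + 25.7290
T1 = 116.6 kN


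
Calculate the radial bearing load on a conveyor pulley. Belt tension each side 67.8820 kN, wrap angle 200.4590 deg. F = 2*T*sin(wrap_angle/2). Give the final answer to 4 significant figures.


F = 2 * 67.8820 * sin(200.4590/2 deg)
F = 133.6 kN


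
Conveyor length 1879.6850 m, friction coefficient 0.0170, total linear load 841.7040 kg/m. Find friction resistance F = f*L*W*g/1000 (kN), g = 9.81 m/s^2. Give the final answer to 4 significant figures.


F = 0.0170 * 1879.6850 * 841.7040 * 9.81 / 1000
F = 263.9 kN


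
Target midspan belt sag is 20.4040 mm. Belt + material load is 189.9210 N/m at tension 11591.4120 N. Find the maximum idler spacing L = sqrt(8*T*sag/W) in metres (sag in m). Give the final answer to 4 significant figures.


sag = 20.4040/1000 = 0.020404 m
L = sqrt(8 * 11591.4120 * 0.020404 / 189.9210)
L = 3.156 m


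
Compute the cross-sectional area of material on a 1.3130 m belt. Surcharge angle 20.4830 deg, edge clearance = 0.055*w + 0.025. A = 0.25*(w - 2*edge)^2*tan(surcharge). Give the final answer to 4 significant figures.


edge = 0.055*1.3130 + 0.025 = 0.097215 m
ew = 1.3130 - 2*0.097215 = 1.11857 m
A = 0.25 * 1.11857^2 * tan(20.4830 deg)
A = 0.1168 m^2


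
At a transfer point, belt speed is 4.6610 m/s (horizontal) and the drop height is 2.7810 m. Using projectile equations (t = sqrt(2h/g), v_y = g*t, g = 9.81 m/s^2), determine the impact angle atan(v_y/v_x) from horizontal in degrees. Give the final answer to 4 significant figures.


t = sqrt(2*2.7810/9.81) = 0.752976 s
v_y = 9.81 * 0.752976 = 7.38669 m/s
angle = atan(7.38669 / 4.6610) = 57.75 deg


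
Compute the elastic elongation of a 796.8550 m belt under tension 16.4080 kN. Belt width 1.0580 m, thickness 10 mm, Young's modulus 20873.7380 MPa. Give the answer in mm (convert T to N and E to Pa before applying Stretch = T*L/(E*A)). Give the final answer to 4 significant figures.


A = 1.0580 * 0.01 = 0.01058 m^2
Stretch = 16.4080*1000 * 796.8550 / (20873.7380e6 * 0.01058) * 1000
Stretch = 59.20 mm


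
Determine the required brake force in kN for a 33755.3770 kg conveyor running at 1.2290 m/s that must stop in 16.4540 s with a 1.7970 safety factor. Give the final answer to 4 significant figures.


F = 33755.3770 * 1.2290 / 16.4540 * 1.7970 / 1000
F = 4.531 kN


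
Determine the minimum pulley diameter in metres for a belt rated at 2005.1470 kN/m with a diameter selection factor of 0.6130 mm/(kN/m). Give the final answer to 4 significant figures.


D = 2005.1470 * 0.6130 / 1000
D = 1.229 m


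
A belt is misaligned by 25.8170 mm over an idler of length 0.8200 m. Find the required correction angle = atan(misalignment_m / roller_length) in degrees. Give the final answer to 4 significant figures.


misalign_m = 25.8170 / 1000 = 0.025817 m
angle = atan(0.025817 / 0.8200)
angle = 1.803 deg


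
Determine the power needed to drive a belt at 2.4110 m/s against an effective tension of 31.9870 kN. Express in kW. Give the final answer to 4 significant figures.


P = Te * v = 31.9870 * 2.4110
P = 77.12 kW


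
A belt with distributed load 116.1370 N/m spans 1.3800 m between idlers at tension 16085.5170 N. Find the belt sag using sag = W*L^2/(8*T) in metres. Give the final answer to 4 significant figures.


sag = 116.1370 * 1.3800^2 / (8 * 16085.5170)
sag = 0.001719 m


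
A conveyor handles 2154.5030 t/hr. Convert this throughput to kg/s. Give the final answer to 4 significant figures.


m_dot = 2154.5030 * 1000 / 3600
m_dot = 598.5 kg/s


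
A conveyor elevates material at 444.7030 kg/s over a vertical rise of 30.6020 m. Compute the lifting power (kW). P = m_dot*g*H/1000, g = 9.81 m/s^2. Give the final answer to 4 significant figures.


P = 444.7030 * 9.81 * 30.6020 / 1000
P = 133.5 kW


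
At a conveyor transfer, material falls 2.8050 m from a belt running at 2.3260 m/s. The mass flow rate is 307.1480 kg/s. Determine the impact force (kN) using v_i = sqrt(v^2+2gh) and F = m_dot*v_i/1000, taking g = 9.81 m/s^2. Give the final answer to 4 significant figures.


v_i = sqrt(2.3260^2 + 2*9.81*2.8050) = 7.7746 m/s
F = 307.1480 * 7.7746 / 1000
F = 2.388 kN


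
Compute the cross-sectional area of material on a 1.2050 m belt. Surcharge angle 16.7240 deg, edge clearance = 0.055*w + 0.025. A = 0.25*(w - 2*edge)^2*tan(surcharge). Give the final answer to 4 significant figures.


edge = 0.055*1.2050 + 0.025 = 0.091275 m
ew = 1.2050 - 2*0.091275 = 1.02245 m
A = 0.25 * 1.02245^2 * tan(16.7240 deg)
A = 0.07853 m^2


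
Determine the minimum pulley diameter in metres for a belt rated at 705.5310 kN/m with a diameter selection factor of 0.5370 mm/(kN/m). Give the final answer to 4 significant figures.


D = 705.5310 * 0.5370 / 1000
D = 0.3789 m


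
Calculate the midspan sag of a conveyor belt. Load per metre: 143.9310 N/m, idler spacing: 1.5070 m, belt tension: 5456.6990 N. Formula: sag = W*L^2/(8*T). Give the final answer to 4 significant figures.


sag = 143.9310 * 1.5070^2 / (8 * 5456.6990)
sag = 0.007488 m


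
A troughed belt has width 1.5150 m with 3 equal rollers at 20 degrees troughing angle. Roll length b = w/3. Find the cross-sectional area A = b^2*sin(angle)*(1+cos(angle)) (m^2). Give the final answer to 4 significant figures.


b = 1.5150/3 = 0.505 m
A = 0.505^2 * sin(20 deg) * (1 + cos(20 deg))
A = 0.1692 m^2


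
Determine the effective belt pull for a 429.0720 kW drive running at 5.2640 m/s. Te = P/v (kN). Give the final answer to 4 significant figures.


Te = P / v = 429.0720 / 5.2640
Te = 81.51 kN


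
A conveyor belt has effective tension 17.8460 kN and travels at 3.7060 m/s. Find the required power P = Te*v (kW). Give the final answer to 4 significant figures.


P = Te * v = 17.8460 * 3.7060
P = 66.14 kW


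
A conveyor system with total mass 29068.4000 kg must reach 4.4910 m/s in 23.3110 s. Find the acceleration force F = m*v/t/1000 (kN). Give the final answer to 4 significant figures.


F = 29068.4000 * 4.4910 / 23.3110 / 1000
F = 5.600 kN


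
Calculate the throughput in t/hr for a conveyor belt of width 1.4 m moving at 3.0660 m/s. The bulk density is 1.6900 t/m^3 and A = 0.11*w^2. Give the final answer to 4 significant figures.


A = 0.11 * 1.4^2 = 0.2156 m^2
C = 0.2156 * 3.0660 * 1.6900 * 3600
C = 4022 t/hr


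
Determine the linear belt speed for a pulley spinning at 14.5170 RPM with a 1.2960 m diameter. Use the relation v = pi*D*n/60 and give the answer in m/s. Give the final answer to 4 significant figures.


v = pi * 1.2960 * 14.5170 / 60
v = 0.9851 m/s


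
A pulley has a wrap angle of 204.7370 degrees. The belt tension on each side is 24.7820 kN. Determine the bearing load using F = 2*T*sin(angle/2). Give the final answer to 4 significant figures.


F = 2 * 24.7820 * sin(204.7370/2 deg)
F = 48.41 kN


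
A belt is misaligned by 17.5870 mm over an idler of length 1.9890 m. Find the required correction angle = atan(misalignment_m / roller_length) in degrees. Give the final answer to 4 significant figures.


misalign_m = 17.5870 / 1000 = 0.017587 m
angle = atan(0.017587 / 1.9890)
angle = 0.5066 deg


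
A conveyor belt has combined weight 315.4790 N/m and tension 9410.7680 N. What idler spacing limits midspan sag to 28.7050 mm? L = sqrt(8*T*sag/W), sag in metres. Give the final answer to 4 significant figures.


sag = 28.7050/1000 = 0.028705 m
L = sqrt(8 * 9410.7680 * 0.028705 / 315.4790)
L = 2.617 m


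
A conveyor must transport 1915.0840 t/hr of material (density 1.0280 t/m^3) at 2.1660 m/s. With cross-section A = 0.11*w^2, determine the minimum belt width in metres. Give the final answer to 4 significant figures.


A_req = 1915.0840 / (2.1660 * 1.0280 * 3600) = 0.23891 m^2
w = sqrt(0.23891 / 0.11)
w = 1.474 m


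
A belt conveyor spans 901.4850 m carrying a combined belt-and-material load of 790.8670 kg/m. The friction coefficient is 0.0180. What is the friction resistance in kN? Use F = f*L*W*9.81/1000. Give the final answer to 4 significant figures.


F = 0.0180 * 901.4850 * 790.8670 * 9.81 / 1000
F = 125.9 kN


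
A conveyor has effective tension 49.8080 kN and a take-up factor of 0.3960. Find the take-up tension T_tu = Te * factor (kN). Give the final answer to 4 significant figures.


T_tu = 49.8080 * 0.3960
T_tu = 19.72 kN


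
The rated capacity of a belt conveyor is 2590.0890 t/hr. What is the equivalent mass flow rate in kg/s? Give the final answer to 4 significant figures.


m_dot = 2590.0890 * 1000 / 3600
m_dot = 719.5 kg/s


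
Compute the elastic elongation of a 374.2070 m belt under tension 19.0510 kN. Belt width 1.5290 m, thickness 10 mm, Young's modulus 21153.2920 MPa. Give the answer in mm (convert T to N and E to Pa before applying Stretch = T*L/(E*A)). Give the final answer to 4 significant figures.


A = 1.5290 * 0.01 = 0.01529 m^2
Stretch = 19.0510*1000 * 374.2070 / (21153.2920e6 * 0.01529) * 1000
Stretch = 22.04 mm


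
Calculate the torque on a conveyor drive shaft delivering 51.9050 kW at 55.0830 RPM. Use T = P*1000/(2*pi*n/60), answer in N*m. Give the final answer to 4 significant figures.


omega = 2*pi*55.0830/60 = 5.76828 rad/s
T = 51.9050*1000 / 5.76828
T = 8998 N*m


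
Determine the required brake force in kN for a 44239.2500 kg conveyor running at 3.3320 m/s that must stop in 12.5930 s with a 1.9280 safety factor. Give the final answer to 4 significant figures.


F = 44239.2500 * 3.3320 / 12.5930 * 1.9280 / 1000
F = 22.57 kN


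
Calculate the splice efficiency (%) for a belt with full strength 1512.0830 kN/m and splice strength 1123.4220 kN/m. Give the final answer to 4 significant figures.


Eff = 1123.4220 / 1512.0830 * 100
Eff = 74.30 %


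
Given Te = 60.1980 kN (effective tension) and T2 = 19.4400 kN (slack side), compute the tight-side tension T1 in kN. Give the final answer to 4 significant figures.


T1 = Te + T2 = 60.1980 + 19.4400
T1 = 79.64 kN


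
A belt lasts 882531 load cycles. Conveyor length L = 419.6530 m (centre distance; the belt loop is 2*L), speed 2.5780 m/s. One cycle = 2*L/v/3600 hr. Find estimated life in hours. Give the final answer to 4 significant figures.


cycle_time = 2 * 419.6530 / 2.5780 / 3600 = 0.0904347 hr
life = 882531 * 0.0904347 = 79810 hours


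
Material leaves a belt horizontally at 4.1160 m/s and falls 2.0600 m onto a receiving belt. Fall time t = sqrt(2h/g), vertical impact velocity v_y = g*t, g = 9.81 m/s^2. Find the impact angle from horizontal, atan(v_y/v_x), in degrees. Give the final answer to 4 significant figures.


t = sqrt(2*2.0600/9.81) = 0.648058 s
v_y = 9.81 * 0.648058 = 6.35745 m/s
angle = atan(6.35745 / 4.1160) = 57.08 deg


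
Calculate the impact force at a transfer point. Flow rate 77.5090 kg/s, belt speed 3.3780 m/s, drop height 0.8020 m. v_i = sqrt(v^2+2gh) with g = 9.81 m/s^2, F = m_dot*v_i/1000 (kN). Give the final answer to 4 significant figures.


v_i = sqrt(3.3780^2 + 2*9.81*0.8020) = 5.21019 m/s
F = 77.5090 * 5.21019 / 1000
F = 0.4038 kN


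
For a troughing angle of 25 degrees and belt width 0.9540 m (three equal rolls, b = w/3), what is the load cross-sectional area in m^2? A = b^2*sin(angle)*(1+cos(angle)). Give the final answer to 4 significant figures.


b = 0.9540/3 = 0.318 m
A = 0.318^2 * sin(25 deg) * (1 + cos(25 deg))
A = 0.08147 m^2


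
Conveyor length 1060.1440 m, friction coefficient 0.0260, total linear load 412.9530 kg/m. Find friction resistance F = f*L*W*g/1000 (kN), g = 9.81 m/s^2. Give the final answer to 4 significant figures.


F = 0.0260 * 1060.1440 * 412.9530 * 9.81 / 1000
F = 111.7 kN


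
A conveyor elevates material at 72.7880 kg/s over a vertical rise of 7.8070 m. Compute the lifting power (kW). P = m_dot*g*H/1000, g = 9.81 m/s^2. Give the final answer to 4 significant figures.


P = 72.7880 * 9.81 * 7.8070 / 1000
P = 5.575 kW


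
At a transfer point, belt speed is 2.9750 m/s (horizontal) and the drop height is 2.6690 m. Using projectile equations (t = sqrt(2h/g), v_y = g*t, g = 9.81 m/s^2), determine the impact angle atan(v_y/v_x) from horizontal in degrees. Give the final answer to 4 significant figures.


t = sqrt(2*2.6690/9.81) = 0.737658 s
v_y = 9.81 * 0.737658 = 7.23642 m/s
angle = atan(7.23642 / 2.9750) = 67.65 deg


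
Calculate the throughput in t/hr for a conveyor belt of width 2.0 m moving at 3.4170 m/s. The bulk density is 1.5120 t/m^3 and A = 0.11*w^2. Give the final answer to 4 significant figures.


A = 0.11 * 2.0^2 = 0.44 m^2
C = 0.44 * 3.4170 * 1.5120 * 3600
C = 8184 t/hr


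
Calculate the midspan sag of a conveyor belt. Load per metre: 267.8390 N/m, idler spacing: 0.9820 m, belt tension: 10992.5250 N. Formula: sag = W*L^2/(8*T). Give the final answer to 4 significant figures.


sag = 267.8390 * 0.9820^2 / (8 * 10992.5250)
sag = 0.002937 m


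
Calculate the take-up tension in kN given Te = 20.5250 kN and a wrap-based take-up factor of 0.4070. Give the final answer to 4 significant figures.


T_tu = 20.5250 * 0.4070
T_tu = 8.354 kN


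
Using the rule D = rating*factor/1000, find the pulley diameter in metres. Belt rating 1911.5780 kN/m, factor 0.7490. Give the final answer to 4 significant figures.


D = 1911.5780 * 0.7490 / 1000
D = 1.432 m


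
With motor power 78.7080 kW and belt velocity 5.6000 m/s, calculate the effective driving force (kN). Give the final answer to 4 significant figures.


Te = P / v = 78.7080 / 5.6000
Te = 14.06 kN


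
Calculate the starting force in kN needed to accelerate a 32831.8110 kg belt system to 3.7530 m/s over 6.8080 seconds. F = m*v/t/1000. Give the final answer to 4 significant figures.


F = 32831.8110 * 3.7530 / 6.8080 / 1000
F = 18.10 kN


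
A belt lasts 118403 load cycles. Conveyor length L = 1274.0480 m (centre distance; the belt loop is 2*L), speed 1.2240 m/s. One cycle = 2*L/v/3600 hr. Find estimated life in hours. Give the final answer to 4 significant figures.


cycle_time = 2 * 1274.0480 / 1.2240 / 3600 = 0.578272 hr
life = 118403 * 0.578272 = 68470 hours


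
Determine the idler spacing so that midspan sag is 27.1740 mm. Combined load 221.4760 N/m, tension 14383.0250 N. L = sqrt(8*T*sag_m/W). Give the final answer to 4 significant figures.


sag = 27.1740/1000 = 0.027174 m
L = sqrt(8 * 14383.0250 * 0.027174 / 221.4760)
L = 3.757 m


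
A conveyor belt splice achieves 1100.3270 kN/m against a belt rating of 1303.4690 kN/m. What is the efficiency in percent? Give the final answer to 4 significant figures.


Eff = 1100.3270 / 1303.4690 * 100
Eff = 84.42 %


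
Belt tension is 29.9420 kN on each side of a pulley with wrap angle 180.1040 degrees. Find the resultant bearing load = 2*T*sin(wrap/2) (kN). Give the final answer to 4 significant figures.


F = 2 * 29.9420 * sin(180.1040/2 deg)
F = 59.88 kN


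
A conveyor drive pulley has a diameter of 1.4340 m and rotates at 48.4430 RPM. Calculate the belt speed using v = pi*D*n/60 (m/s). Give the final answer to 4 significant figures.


v = pi * 1.4340 * 48.4430 / 60
v = 3.637 m/s


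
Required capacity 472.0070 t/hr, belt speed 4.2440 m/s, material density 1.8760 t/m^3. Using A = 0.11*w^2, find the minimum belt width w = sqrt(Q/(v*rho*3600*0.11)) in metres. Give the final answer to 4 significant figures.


A_req = 472.0070 / (4.2440 * 1.8760 * 3600) = 0.0164679 m^2
w = sqrt(0.0164679 / 0.11)
w = 0.3869 m


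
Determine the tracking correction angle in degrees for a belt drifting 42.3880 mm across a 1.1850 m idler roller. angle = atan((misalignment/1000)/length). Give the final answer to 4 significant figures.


misalign_m = 42.3880 / 1000 = 0.042388 m
angle = atan(0.042388 / 1.1850)
angle = 2.049 deg
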